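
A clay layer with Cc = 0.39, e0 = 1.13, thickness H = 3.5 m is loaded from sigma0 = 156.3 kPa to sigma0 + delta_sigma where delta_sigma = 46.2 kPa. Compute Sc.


Using Sc = Cc * H / (1 + e0) * log10((sigma0 + delta_sigma) / sigma0)
Stress ratio = (156.3 + 46.2) / 156.3 = 1.29559
log10(1.29559) = 0.112466
Cc * H / (1 + e0) = 0.39 * 3.5 / (1 + 1.13) = 0.640845
Sc = 0.640845 * 0.112466
Sc = 0.0721 m


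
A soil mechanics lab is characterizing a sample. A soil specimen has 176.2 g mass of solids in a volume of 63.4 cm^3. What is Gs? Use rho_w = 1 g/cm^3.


Result: 2.779

Derivation:
Using Gs = m_s / (V_s * rho_w)
Since rho_w = 1 g/cm^3:
Gs = 176.2 / 63.4
Gs = 2.779


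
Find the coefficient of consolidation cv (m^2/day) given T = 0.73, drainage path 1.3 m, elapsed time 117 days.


Result: 0.01054 m^2/day

Derivation:
Using cv = T * H_dr^2 / t
H_dr^2 = 1.3^2 = 1.69
cv = 0.73 * 1.69 / 117
cv = 0.01054 m^2/day


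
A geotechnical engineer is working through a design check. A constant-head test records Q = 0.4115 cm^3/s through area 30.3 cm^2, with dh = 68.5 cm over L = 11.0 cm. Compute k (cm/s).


Compute hydraulic gradient:
i = dh / L = 68.5 / 11.0 = 6.22727
Then apply Darcy's law:
k = Q / (A * i)
k = 0.4115 / (30.3 * 6.22727)
k = 0.4115 / 188.686
k = 0.002181 cm/s


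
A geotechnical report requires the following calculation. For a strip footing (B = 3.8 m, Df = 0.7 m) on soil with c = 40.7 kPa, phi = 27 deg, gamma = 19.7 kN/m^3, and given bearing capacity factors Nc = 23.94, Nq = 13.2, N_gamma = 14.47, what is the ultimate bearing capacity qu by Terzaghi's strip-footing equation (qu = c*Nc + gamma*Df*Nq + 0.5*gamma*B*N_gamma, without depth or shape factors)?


Result: 1698.0 kPa

Derivation:
Compute qu = c*Nc + gamma*Df*Nq + 0.5*gamma*B*N_gamma
Term 1: 40.7 * 23.94 = 974.358
Term 2: 19.7 * 0.7 * 13.2 = 182.028
Term 3: 0.5 * 19.7 * 3.8 * 14.47 = 541.6121
qu = 974.358 + 182.028 + 541.6121
qu = 1698.0 kPa


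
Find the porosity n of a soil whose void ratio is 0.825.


Result: 0.4521

Derivation:
Using the relation n = e / (1 + e)
n = 0.825 / (1 + 0.825)
n = 0.825 / 1.825
n = 0.4521


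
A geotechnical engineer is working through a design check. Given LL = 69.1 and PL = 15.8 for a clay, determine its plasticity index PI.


Using PI = LL - PL
PI = 69.1 - 15.8
PI = 53.3


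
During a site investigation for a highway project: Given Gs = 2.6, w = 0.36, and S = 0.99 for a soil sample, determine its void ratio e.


Using the relation e = Gs * w / S
e = 2.6 * 0.36 / 0.99
e = 0.9455


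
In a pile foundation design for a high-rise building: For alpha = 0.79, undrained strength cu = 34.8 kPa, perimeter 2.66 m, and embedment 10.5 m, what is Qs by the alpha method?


Result: 767.85 kN

Derivation:
Using Qs = alpha * cu * perimeter * L
Qs = 0.79 * 34.8 * 2.66 * 10.5
Qs = 767.85 kN


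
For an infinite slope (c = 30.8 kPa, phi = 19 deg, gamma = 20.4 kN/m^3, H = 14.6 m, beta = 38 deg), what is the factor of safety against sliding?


Result: 0.654

Derivation:
Using Fs = c / (gamma*H*sin(beta)*cos(beta)) + tan(phi)/tan(beta)
Cohesion contribution = 30.8 / (20.4*14.6*sin(38)*cos(38))
Cohesion contribution = 0.213154
Friction contribution = tan(19)/tan(38) = 0.440719
Fs = 0.213154 + 0.440719
Fs = 0.654


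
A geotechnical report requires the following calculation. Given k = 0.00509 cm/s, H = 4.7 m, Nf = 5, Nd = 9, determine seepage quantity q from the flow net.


Convert k to m/s for unit consistency with H:
k = 0.00509 cm/s = 0.00509 / 100 m/s = 5.09e-05 m/s
Using q = k * H * Nf / Nd
Nf / Nd = 5 / 9 = 0.5556
q = 5.09e-05 * 4.7 * 0.5556
q = 0.0001329 m^3/s per m


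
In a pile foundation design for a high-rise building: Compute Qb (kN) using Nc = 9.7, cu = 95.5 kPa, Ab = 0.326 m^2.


Using Qb = Nc * cu * Ab
Qb = 9.7 * 95.5 * 0.326
Qb = 301.99 kN


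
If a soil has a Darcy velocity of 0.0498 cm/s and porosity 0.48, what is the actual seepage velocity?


Using v_s = v_d / n
v_s = 0.0498 / 0.48
v_s = 0.10375 cm/s


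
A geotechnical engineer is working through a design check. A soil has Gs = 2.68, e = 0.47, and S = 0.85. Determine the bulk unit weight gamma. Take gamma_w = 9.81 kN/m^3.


Result: 20.551 kN/m^3

Derivation:
Using gamma = gamma_w * (Gs + S*e) / (1 + e)
Numerator: Gs + S*e = 2.68 + 0.85*0.47 = 3.0795
Denominator: 1 + e = 1 + 0.47 = 1.47
gamma = 9.81 * 3.0795 / 1.47
gamma = 20.551 kN/m^3


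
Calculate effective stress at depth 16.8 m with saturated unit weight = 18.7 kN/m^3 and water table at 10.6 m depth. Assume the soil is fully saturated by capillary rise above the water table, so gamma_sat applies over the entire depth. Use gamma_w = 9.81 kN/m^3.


Total stress = gamma_sat * depth
sigma = 18.7 * 16.8 = 314.16 kPa
Pore water pressure u = gamma_w * (depth - d_wt)
u = 9.81 * (16.8 - 10.6) = 60.822 kPa
Effective stress = sigma - u
sigma' = 314.16 - 60.822 = 253.34 kPa


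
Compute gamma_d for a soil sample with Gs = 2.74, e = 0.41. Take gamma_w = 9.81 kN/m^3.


Using gamma_d = Gs * gamma_w / (1 + e)
gamma_d = 2.74 * 9.81 / (1 + 0.41)
gamma_d = 2.74 * 9.81 / 1.41
gamma_d = 19.063 kN/m^3


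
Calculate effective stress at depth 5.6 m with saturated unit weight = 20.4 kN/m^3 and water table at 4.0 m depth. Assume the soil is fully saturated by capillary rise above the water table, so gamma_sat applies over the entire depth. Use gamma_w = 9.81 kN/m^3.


Result: 98.54 kPa

Derivation:
Total stress = gamma_sat * depth
sigma = 20.4 * 5.6 = 114.24 kPa
Pore water pressure u = gamma_w * (depth - d_wt)
u = 9.81 * (5.6 - 4.0) = 15.696 kPa
Effective stress = sigma - u
sigma' = 114.24 - 15.696 = 98.54 kPa


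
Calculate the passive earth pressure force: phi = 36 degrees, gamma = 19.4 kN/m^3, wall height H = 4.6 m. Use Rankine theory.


Compute passive earth pressure coefficient:
Kp = tan^2(45 + phi/2) = tan^2(63.0) = 3.85184
Compute passive force:
Pp = 0.5 * Kp * gamma * H^2
Pp = 0.5 * 3.85184 * 19.4 * 4.6^2
Pp = 790.6 kN/m


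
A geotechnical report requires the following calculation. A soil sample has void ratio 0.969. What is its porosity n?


Using the relation n = e / (1 + e)
n = 0.969 / (1 + 0.969)
n = 0.969 / 1.969
n = 0.4921


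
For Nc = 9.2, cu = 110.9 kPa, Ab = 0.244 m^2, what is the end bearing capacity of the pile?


Using Qb = Nc * cu * Ab
Qb = 9.2 * 110.9 * 0.244
Qb = 248.95 kN


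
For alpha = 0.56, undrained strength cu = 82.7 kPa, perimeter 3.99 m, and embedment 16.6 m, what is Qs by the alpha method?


Using Qs = alpha * cu * perimeter * L
Qs = 0.56 * 82.7 * 3.99 * 16.6
Qs = 3067.43 kN


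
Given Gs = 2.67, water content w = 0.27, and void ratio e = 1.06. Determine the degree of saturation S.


Using S = Gs * w / e
S = 2.67 * 0.27 / 1.06
S = 0.6801


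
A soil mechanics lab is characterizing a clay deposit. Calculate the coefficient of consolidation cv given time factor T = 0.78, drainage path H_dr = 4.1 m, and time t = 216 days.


Using cv = T * H_dr^2 / t
H_dr^2 = 4.1^2 = 16.81
cv = 0.78 * 16.81 / 216
cv = 0.0607 m^2/day


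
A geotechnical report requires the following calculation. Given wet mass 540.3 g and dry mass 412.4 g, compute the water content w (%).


Result: 31.01 %

Derivation:
Using w = (m_wet - m_dry) / m_dry * 100
m_wet - m_dry = 540.3 - 412.4 = 127.9 g
w = 127.9 / 412.4 * 100
w = 31.01 %


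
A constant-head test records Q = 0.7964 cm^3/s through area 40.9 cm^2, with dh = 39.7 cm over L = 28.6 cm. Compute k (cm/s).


Compute hydraulic gradient:
i = dh / L = 39.7 / 28.6 = 1.38811
Then apply Darcy's law:
k = Q / (A * i)
k = 0.7964 / (40.9 * 1.38811)
k = 0.7964 / 56.7738
k = 0.014028 cm/s


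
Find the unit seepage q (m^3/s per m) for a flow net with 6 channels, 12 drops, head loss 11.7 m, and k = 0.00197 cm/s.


Convert k to m/s for unit consistency with H:
k = 0.00197 cm/s = 0.00197 / 100 m/s = 1.97e-05 m/s
Using q = k * H * Nf / Nd
Nf / Nd = 6 / 12 = 0.5
q = 1.97e-05 * 11.7 * 0.5
q = 0.0001152 m^3/s per m


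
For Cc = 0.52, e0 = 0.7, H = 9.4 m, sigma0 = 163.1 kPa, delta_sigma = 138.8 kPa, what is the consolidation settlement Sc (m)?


Using Sc = Cc * H / (1 + e0) * log10((sigma0 + delta_sigma) / sigma0)
Stress ratio = (163.1 + 138.8) / 163.1 = 1.85101
log10(1.85101) = 0.267409
Cc * H / (1 + e0) = 0.52 * 9.4 / (1 + 0.7) = 2.87529
Sc = 2.87529 * 0.267409
Sc = 0.7689 m


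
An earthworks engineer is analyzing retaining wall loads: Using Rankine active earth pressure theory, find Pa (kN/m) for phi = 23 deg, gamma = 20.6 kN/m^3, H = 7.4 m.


Result: 247.1 kN/m

Derivation:
Compute active earth pressure coefficient:
Ka = tan^2(45 - phi/2) = tan^2(33.5) = 0.438092
Compute active force:
Pa = 0.5 * Ka * gamma * H^2
Pa = 0.5 * 0.438092 * 20.6 * 7.4^2
Pa = 247.1 kN/m


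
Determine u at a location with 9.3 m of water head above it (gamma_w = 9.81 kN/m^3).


Result: 91.23 kPa

Derivation:
Using u = gamma_w * h_w
u = 9.81 * 9.3
u = 91.23 kPa


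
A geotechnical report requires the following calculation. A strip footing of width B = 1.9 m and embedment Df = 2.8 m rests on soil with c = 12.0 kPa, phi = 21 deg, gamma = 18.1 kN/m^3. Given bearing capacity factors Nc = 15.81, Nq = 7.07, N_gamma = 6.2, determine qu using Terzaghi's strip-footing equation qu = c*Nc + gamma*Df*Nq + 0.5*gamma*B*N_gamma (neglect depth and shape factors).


Result: 654.64 kPa

Derivation:
Compute qu = c*Nc + gamma*Df*Nq + 0.5*gamma*B*N_gamma
Term 1: 12.0 * 15.81 = 189.72
Term 2: 18.1 * 2.8 * 7.07 = 358.3076
Term 3: 0.5 * 18.1 * 1.9 * 6.2 = 106.609
qu = 189.72 + 358.3076 + 106.609
qu = 654.64 kPa


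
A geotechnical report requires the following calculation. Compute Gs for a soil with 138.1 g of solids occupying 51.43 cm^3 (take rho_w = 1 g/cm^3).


Using Gs = m_s / (V_s * rho_w)
Since rho_w = 1 g/cm^3:
Gs = 138.1 / 51.43
Gs = 2.685


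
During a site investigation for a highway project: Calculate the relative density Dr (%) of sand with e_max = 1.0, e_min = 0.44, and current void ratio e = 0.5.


Using Dr = (e_max - e) / (e_max - e_min) * 100
e_max - e = 1.0 - 0.5 = 0.5
e_max - e_min = 1.0 - 0.44 = 0.56
Dr = 0.5 / 0.56 * 100
Dr = 89.29 %


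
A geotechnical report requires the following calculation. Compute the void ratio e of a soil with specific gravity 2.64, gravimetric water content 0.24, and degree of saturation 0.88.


Result: 0.72

Derivation:
Using the relation e = Gs * w / S
e = 2.64 * 0.24 / 0.88
e = 0.72


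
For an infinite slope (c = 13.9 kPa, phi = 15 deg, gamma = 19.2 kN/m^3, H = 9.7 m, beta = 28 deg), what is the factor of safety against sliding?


Result: 0.684

Derivation:
Using Fs = c / (gamma*H*sin(beta)*cos(beta)) + tan(phi)/tan(beta)
Cohesion contribution = 13.9 / (19.2*9.7*sin(28)*cos(28))
Cohesion contribution = 0.180052
Friction contribution = tan(15)/tan(28) = 0.503939
Fs = 0.180052 + 0.503939
Fs = 0.684


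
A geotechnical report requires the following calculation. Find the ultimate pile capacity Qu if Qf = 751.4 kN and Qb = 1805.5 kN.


Using Qu = Qf + Qb
Qu = 751.4 + 1805.5
Qu = 2556.9 kN


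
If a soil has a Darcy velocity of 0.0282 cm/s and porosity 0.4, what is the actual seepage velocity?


Result: 0.0705 cm/s

Derivation:
Using v_s = v_d / n
v_s = 0.0282 / 0.4
v_s = 0.0705 cm/s


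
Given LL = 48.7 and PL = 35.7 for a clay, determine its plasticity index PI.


Using PI = LL - PL
PI = 48.7 - 35.7
PI = 13.0


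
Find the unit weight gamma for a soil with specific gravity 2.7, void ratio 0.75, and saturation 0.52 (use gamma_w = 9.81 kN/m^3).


Using gamma = gamma_w * (Gs + S*e) / (1 + e)
Numerator: Gs + S*e = 2.7 + 0.52*0.75 = 3.09
Denominator: 1 + e = 1 + 0.75 = 1.75
gamma = 9.81 * 3.09 / 1.75
gamma = 17.322 kN/m^3


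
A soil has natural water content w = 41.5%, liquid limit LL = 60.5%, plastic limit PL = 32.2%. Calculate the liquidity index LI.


First compute the plasticity index:
PI = LL - PL = 60.5 - 32.2 = 28.3
Then compute the liquidity index:
LI = (w - PL) / PI
LI = (41.5 - 32.2) / 28.3
LI = 0.329


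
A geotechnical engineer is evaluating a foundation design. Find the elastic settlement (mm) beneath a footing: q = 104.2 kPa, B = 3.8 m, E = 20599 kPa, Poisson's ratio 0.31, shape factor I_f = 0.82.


Result: 14.248 mm

Derivation:
Using Se = q * B * (1 - nu^2) * I_f / E
1 - nu^2 = 1 - 0.31^2 = 0.9039
Se = 104.2 * 3.8 * 0.9039 * 0.82 / 20599
Se = 0.014248 m
Convert to mm: Se = 0.014248 * 1000 = 14.248 mm


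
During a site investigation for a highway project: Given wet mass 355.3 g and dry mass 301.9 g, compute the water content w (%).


Using w = (m_wet - m_dry) / m_dry * 100
m_wet - m_dry = 355.3 - 301.9 = 53.4 g
w = 53.4 / 301.9 * 100
w = 17.69 %


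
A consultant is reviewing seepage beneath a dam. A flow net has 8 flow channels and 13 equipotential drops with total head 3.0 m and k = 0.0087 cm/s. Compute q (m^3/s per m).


Convert k to m/s for unit consistency with H:
k = 0.0087 cm/s = 0.0087 / 100 m/s = 8.7e-05 m/s
Using q = k * H * Nf / Nd
Nf / Nd = 8 / 13 = 0.6154
q = 8.7e-05 * 3.0 * 0.6154
q = 0.0001606 m^3/s per m


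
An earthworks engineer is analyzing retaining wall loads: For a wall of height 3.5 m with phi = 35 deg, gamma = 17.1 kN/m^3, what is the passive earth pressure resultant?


Result: 386.5 kN/m

Derivation:
Compute passive earth pressure coefficient:
Kp = tan^2(45 + phi/2) = tan^2(62.5) = 3.690172
Compute passive force:
Pp = 0.5 * Kp * gamma * H^2
Pp = 0.5 * 3.690172 * 17.1 * 3.5^2
Pp = 386.5 kN/m


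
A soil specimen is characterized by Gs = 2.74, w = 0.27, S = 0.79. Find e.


Using the relation e = Gs * w / S
e = 2.74 * 0.27 / 0.79
e = 0.9365


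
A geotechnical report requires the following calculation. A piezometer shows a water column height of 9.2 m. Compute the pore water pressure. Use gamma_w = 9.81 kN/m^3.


Using u = gamma_w * h_w
u = 9.81 * 9.2
u = 90.25 kPa


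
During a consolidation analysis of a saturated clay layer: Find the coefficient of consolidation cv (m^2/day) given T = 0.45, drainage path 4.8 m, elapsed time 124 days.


Result: 0.08361 m^2/day

Derivation:
Using cv = T * H_dr^2 / t
H_dr^2 = 4.8^2 = 23.04
cv = 0.45 * 23.04 / 124
cv = 0.08361 m^2/day


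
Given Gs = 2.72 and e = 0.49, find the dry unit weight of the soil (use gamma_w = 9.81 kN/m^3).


Result: 17.908 kN/m^3

Derivation:
Using gamma_d = Gs * gamma_w / (1 + e)
gamma_d = 2.72 * 9.81 / (1 + 0.49)
gamma_d = 2.72 * 9.81 / 1.49
gamma_d = 17.908 kN/m^3


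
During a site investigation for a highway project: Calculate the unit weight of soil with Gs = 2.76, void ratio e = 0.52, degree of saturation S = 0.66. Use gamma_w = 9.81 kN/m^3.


Result: 20.028 kN/m^3

Derivation:
Using gamma = gamma_w * (Gs + S*e) / (1 + e)
Numerator: Gs + S*e = 2.76 + 0.66*0.52 = 3.1032
Denominator: 1 + e = 1 + 0.52 = 1.52
gamma = 9.81 * 3.1032 / 1.52
gamma = 20.028 kN/m^3


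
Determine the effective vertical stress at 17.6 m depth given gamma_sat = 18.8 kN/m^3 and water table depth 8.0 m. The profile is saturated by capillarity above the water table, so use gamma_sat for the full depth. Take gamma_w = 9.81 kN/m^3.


Total stress = gamma_sat * depth
sigma = 18.8 * 17.6 = 330.88 kPa
Pore water pressure u = gamma_w * (depth - d_wt)
u = 9.81 * (17.6 - 8.0) = 94.176 kPa
Effective stress = sigma - u
sigma' = 330.88 - 94.176 = 236.7 kPa


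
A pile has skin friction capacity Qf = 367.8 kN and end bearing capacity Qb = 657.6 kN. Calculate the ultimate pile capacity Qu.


Using Qu = Qf + Qb
Qu = 367.8 + 657.6
Qu = 1025.4 kN


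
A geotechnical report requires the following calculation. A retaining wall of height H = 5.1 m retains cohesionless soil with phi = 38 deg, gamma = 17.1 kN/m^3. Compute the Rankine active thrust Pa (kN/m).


Result: 52.9 kN/m

Derivation:
Compute active earth pressure coefficient:
Ka = tan^2(45 - phi/2) = tan^2(26.0) = 0.237883
Compute active force:
Pa = 0.5 * Ka * gamma * H^2
Pa = 0.5 * 0.237883 * 17.1 * 5.1^2
Pa = 52.9 kN/m


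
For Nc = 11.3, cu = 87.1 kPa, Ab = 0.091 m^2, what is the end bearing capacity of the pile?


Result: 89.56 kN

Derivation:
Using Qb = Nc * cu * Ab
Qb = 11.3 * 87.1 * 0.091
Qb = 89.56 kN


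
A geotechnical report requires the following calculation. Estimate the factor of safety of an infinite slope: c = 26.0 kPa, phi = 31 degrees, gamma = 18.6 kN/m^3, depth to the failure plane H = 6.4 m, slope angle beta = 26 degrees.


Using Fs = c / (gamma*H*sin(beta)*cos(beta)) + tan(phi)/tan(beta)
Cohesion contribution = 26.0 / (18.6*6.4*sin(26)*cos(26))
Cohesion contribution = 0.554343
Friction contribution = tan(31)/tan(26) = 1.23195
Fs = 0.554343 + 1.23195
Fs = 1.786


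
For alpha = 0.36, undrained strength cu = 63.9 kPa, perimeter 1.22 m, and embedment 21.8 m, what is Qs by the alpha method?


Result: 611.81 kN

Derivation:
Using Qs = alpha * cu * perimeter * L
Qs = 0.36 * 63.9 * 1.22 * 21.8
Qs = 611.81 kN


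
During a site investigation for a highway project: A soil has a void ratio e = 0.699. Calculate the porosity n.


Result: 0.4114

Derivation:
Using the relation n = e / (1 + e)
n = 0.699 / (1 + 0.699)
n = 0.699 / 1.699
n = 0.4114


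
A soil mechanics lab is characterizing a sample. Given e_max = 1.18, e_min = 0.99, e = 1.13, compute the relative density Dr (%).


Using Dr = (e_max - e) / (e_max - e_min) * 100
e_max - e = 1.18 - 1.13 = 0.05
e_max - e_min = 1.18 - 0.99 = 0.19
Dr = 0.05 / 0.19 * 100
Dr = 26.32 %


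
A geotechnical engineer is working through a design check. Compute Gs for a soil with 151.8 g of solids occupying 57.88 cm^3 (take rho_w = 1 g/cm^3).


Result: 2.623

Derivation:
Using Gs = m_s / (V_s * rho_w)
Since rho_w = 1 g/cm^3:
Gs = 151.8 / 57.88
Gs = 2.623


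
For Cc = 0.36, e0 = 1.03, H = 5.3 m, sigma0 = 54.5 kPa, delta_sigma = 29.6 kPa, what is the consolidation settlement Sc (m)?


Using Sc = Cc * H / (1 + e0) * log10((sigma0 + delta_sigma) / sigma0)
Stress ratio = (54.5 + 29.6) / 54.5 = 1.54312
log10(1.54312) = 0.188399
Cc * H / (1 + e0) = 0.36 * 5.3 / (1 + 1.03) = 0.939901
Sc = 0.939901 * 0.188399
Sc = 0.1771 m


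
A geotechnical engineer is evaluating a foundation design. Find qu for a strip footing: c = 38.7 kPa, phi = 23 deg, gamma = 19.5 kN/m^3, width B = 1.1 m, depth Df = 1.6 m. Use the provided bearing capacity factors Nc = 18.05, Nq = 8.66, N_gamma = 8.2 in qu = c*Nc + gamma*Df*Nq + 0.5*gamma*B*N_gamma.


Result: 1056.67 kPa

Derivation:
Compute qu = c*Nc + gamma*Df*Nq + 0.5*gamma*B*N_gamma
Term 1: 38.7 * 18.05 = 698.535
Term 2: 19.5 * 1.6 * 8.66 = 270.192
Term 3: 0.5 * 19.5 * 1.1 * 8.2 = 87.945
qu = 698.535 + 270.192 + 87.945
qu = 1056.67 kPa


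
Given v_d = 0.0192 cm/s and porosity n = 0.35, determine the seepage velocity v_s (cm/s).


Using v_s = v_d / n
v_s = 0.0192 / 0.35
v_s = 0.05486 cm/s


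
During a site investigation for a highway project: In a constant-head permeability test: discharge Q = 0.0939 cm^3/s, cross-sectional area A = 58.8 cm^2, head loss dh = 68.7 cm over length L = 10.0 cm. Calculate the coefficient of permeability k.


Compute hydraulic gradient:
i = dh / L = 68.7 / 10.0 = 6.87
Then apply Darcy's law:
k = Q / (A * i)
k = 0.0939 / (58.8 * 6.87)
k = 0.0939 / 403.956
k = 0.000232 cm/s


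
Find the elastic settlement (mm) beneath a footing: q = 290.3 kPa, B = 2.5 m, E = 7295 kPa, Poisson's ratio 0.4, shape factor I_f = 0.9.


Using Se = q * B * (1 - nu^2) * I_f / E
1 - nu^2 = 1 - 0.4^2 = 0.84
Se = 290.3 * 2.5 * 0.84 * 0.9 / 7295
Se = 0.075211 m
Convert to mm: Se = 0.075211 * 1000 = 75.211 mm


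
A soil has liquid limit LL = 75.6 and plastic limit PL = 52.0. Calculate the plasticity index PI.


Result: 23.6

Derivation:
Using PI = LL - PL
PI = 75.6 - 52.0
PI = 23.6


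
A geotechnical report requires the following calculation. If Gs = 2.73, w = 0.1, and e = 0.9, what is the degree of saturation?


Result: 0.3033

Derivation:
Using S = Gs * w / e
S = 2.73 * 0.1 / 0.9
S = 0.3033


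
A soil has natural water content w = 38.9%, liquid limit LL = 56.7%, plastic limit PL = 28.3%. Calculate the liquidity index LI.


First compute the plasticity index:
PI = LL - PL = 56.7 - 28.3 = 28.4
Then compute the liquidity index:
LI = (w - PL) / PI
LI = (38.9 - 28.3) / 28.4
LI = 0.373


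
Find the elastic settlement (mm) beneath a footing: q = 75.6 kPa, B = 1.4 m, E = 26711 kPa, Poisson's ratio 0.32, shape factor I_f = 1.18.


Result: 4.197 mm

Derivation:
Using Se = q * B * (1 - nu^2) * I_f / E
1 - nu^2 = 1 - 0.32^2 = 0.8976
Se = 75.6 * 1.4 * 0.8976 * 1.18 / 26711
Se = 0.004197 m
Convert to mm: Se = 0.004197 * 1000 = 4.197 mm


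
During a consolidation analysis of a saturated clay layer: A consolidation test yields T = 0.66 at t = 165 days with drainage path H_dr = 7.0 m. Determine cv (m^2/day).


Using cv = T * H_dr^2 / t
H_dr^2 = 7.0^2 = 49.0
cv = 0.66 * 49.0 / 165
cv = 0.196 m^2/day


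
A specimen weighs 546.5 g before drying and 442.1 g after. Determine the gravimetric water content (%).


Using w = (m_wet - m_dry) / m_dry * 100
m_wet - m_dry = 546.5 - 442.1 = 104.4 g
w = 104.4 / 442.1 * 100
w = 23.61 %


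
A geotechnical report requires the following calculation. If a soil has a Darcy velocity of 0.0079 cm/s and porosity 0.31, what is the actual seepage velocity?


Result: 0.02548 cm/s

Derivation:
Using v_s = v_d / n
v_s = 0.0079 / 0.31
v_s = 0.02548 cm/s


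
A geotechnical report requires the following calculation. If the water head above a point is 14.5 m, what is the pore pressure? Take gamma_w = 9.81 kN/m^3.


Result: 142.25 kPa

Derivation:
Using u = gamma_w * h_w
u = 9.81 * 14.5
u = 142.25 kPa


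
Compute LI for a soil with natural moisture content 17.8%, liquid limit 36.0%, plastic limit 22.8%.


First compute the plasticity index:
PI = LL - PL = 36.0 - 22.8 = 13.2
Then compute the liquidity index:
LI = (w - PL) / PI
LI = (17.8 - 22.8) / 13.2
LI = -0.379


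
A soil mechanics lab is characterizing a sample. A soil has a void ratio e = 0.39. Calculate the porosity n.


Using the relation n = e / (1 + e)
n = 0.39 / (1 + 0.39)
n = 0.39 / 1.39
n = 0.2806


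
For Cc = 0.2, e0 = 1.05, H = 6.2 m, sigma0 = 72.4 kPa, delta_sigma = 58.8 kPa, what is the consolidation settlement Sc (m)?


Using Sc = Cc * H / (1 + e0) * log10((sigma0 + delta_sigma) / sigma0)
Stress ratio = (72.4 + 58.8) / 72.4 = 1.81215
log10(1.81215) = 0.258195
Cc * H / (1 + e0) = 0.2 * 6.2 / (1 + 1.05) = 0.604878
Sc = 0.604878 * 0.258195
Sc = 0.1562 m


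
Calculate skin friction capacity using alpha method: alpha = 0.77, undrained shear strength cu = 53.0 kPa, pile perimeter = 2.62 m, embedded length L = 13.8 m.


Using Qs = alpha * cu * perimeter * L
Qs = 0.77 * 53.0 * 2.62 * 13.8
Qs = 1475.53 kN


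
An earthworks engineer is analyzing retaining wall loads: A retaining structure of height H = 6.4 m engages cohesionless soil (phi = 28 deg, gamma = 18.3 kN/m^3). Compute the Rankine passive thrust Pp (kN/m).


Result: 1038.09 kN/m

Derivation:
Compute passive earth pressure coefficient:
Kp = tan^2(45 + phi/2) = tan^2(59.0) = 2.769826
Compute passive force:
Pp = 0.5 * Kp * gamma * H^2
Pp = 0.5 * 2.769826 * 18.3 * 6.4^2
Pp = 1038.09 kN/m


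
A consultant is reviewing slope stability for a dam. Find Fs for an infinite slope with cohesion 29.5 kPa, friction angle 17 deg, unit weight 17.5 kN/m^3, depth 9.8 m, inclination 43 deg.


Using Fs = c / (gamma*H*sin(beta)*cos(beta)) + tan(phi)/tan(beta)
Cohesion contribution = 29.5 / (17.5*9.8*sin(43)*cos(43))
Cohesion contribution = 0.344863
Friction contribution = tan(17)/tan(43) = 0.327856
Fs = 0.344863 + 0.327856
Fs = 0.673


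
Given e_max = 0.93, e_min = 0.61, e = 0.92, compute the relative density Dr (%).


Using Dr = (e_max - e) / (e_max - e_min) * 100
e_max - e = 0.93 - 0.92 = 0.01
e_max - e_min = 0.93 - 0.61 = 0.32
Dr = 0.01 / 0.32 * 100
Dr = 3.13 %


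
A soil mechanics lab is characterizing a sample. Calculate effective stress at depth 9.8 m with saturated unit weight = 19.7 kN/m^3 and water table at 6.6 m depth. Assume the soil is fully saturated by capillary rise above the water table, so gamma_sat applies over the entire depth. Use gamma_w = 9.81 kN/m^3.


Result: 161.67 kPa

Derivation:
Total stress = gamma_sat * depth
sigma = 19.7 * 9.8 = 193.06 kPa
Pore water pressure u = gamma_w * (depth - d_wt)
u = 9.81 * (9.8 - 6.6) = 31.392 kPa
Effective stress = sigma - u
sigma' = 193.06 - 31.392 = 161.67 kPa


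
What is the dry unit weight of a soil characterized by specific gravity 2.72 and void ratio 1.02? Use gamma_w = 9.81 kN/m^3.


Using gamma_d = Gs * gamma_w / (1 + e)
gamma_d = 2.72 * 9.81 / (1 + 1.02)
gamma_d = 2.72 * 9.81 / 2.02
gamma_d = 13.21 kN/m^3


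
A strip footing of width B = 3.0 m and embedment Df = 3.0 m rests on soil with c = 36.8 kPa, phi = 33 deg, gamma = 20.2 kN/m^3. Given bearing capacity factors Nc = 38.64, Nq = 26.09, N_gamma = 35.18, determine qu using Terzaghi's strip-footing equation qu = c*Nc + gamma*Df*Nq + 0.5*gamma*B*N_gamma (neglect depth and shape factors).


Result: 4068.96 kPa

Derivation:
Compute qu = c*Nc + gamma*Df*Nq + 0.5*gamma*B*N_gamma
Term 1: 36.8 * 38.64 = 1421.952
Term 2: 20.2 * 3.0 * 26.09 = 1581.054
Term 3: 0.5 * 20.2 * 3.0 * 35.18 = 1065.954
qu = 1421.952 + 1581.054 + 1065.954
qu = 4068.96 kPa


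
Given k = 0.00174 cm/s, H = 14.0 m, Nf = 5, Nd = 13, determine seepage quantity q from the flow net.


Convert k to m/s for unit consistency with H:
k = 0.00174 cm/s = 0.00174 / 100 m/s = 1.74e-05 m/s
Using q = k * H * Nf / Nd
Nf / Nd = 5 / 13 = 0.3846
q = 1.74e-05 * 14.0 * 0.3846
q = 9.369e-05 m^3/s per m


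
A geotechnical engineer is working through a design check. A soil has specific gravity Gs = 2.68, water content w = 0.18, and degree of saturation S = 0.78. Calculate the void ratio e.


Using the relation e = Gs * w / S
e = 2.68 * 0.18 / 0.78
e = 0.6185


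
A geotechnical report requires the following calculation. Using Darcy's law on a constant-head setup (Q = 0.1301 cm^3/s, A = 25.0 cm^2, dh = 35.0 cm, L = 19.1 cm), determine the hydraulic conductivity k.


Compute hydraulic gradient:
i = dh / L = 35.0 / 19.1 = 1.83246
Then apply Darcy's law:
k = Q / (A * i)
k = 0.1301 / (25.0 * 1.83246)
k = 0.1301 / 45.8115
k = 0.00284 cm/s


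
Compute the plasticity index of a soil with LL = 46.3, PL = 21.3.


Using PI = LL - PL
PI = 46.3 - 21.3
PI = 25.0


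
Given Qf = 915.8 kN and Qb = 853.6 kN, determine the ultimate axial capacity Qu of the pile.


Using Qu = Qf + Qb
Qu = 915.8 + 853.6
Qu = 1769.4 kN


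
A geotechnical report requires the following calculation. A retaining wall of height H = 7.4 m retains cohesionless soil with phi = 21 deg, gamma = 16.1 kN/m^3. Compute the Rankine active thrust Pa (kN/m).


Compute active earth pressure coefficient:
Ka = tan^2(45 - phi/2) = tan^2(34.5) = 0.472355
Compute active force:
Pa = 0.5 * Ka * gamma * H^2
Pa = 0.5 * 0.472355 * 16.1 * 7.4^2
Pa = 208.22 kN/m


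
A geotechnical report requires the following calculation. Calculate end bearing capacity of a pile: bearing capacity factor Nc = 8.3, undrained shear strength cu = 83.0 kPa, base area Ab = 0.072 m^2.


Result: 49.6 kN

Derivation:
Using Qb = Nc * cu * Ab
Qb = 8.3 * 83.0 * 0.072
Qb = 49.6 kN


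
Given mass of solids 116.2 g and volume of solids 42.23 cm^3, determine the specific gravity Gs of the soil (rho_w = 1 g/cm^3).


Using Gs = m_s / (V_s * rho_w)
Since rho_w = 1 g/cm^3:
Gs = 116.2 / 42.23
Gs = 2.752


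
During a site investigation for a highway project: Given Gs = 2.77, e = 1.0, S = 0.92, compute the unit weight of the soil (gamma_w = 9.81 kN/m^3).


Result: 18.099 kN/m^3

Derivation:
Using gamma = gamma_w * (Gs + S*e) / (1 + e)
Numerator: Gs + S*e = 2.77 + 0.92*1.0 = 3.69
Denominator: 1 + e = 1 + 1.0 = 2.0
gamma = 9.81 * 3.69 / 2.0
gamma = 18.099 kN/m^3


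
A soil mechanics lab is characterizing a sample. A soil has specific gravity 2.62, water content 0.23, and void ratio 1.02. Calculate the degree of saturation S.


Using S = Gs * w / e
S = 2.62 * 0.23 / 1.02
S = 0.5908


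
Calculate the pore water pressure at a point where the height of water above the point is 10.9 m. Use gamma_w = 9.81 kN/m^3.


Using u = gamma_w * h_w
u = 9.81 * 10.9
u = 106.93 kPa


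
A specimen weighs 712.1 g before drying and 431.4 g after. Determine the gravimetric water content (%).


Using w = (m_wet - m_dry) / m_dry * 100
m_wet - m_dry = 712.1 - 431.4 = 280.7 g
w = 280.7 / 431.4 * 100
w = 65.07 %


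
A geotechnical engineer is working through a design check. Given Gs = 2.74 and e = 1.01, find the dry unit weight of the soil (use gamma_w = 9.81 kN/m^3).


Result: 13.373 kN/m^3

Derivation:
Using gamma_d = Gs * gamma_w / (1 + e)
gamma_d = 2.74 * 9.81 / (1 + 1.01)
gamma_d = 2.74 * 9.81 / 2.01
gamma_d = 13.373 kN/m^3


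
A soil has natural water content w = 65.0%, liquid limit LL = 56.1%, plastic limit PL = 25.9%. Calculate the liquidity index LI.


First compute the plasticity index:
PI = LL - PL = 56.1 - 25.9 = 30.2
Then compute the liquidity index:
LI = (w - PL) / PI
LI = (65.0 - 25.9) / 30.2
LI = 1.295


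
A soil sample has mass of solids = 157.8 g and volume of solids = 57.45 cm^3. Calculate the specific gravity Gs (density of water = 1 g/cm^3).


Using Gs = m_s / (V_s * rho_w)
Since rho_w = 1 g/cm^3:
Gs = 157.8 / 57.45
Gs = 2.747


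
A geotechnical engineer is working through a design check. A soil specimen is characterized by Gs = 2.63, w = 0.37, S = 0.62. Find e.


Using the relation e = Gs * w / S
e = 2.63 * 0.37 / 0.62
e = 1.5695


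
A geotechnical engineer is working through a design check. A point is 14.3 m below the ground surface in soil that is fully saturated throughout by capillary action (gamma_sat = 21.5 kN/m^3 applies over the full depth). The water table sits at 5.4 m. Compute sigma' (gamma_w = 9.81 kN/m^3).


Result: 220.14 kPa

Derivation:
Total stress = gamma_sat * depth
sigma = 21.5 * 14.3 = 307.45 kPa
Pore water pressure u = gamma_w * (depth - d_wt)
u = 9.81 * (14.3 - 5.4) = 87.309 kPa
Effective stress = sigma - u
sigma' = 307.45 - 87.309 = 220.14 kPa


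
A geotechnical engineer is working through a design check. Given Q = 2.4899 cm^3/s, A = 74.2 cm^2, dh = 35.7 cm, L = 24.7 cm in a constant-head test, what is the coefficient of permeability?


Compute hydraulic gradient:
i = dh / L = 35.7 / 24.7 = 1.44534
Then apply Darcy's law:
k = Q / (A * i)
k = 2.4899 / (74.2 * 1.44534)
k = 2.4899 / 107.245
k = 0.023217 cm/s


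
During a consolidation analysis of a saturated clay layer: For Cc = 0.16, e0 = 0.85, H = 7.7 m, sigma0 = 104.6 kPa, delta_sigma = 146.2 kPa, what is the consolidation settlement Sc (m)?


Using Sc = Cc * H / (1 + e0) * log10((sigma0 + delta_sigma) / sigma0)
Stress ratio = (104.6 + 146.2) / 104.6 = 2.39771
log10(2.39771) = 0.379796
Cc * H / (1 + e0) = 0.16 * 7.7 / (1 + 0.85) = 0.665946
Sc = 0.665946 * 0.379796
Sc = 0.2529 m


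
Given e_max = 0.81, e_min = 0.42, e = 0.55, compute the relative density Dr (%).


Using Dr = (e_max - e) / (e_max - e_min) * 100
e_max - e = 0.81 - 0.55 = 0.26
e_max - e_min = 0.81 - 0.42 = 0.39
Dr = 0.26 / 0.39 * 100
Dr = 66.67 %


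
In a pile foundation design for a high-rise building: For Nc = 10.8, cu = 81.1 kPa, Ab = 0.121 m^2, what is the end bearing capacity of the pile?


Using Qb = Nc * cu * Ab
Qb = 10.8 * 81.1 * 0.121
Qb = 105.98 kN


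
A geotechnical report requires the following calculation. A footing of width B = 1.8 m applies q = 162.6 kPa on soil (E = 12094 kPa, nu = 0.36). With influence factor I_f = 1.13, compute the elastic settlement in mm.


Using Se = q * B * (1 - nu^2) * I_f / E
1 - nu^2 = 1 - 0.36^2 = 0.8704
Se = 162.6 * 1.8 * 0.8704 * 1.13 / 12094
Se = 0.023802 m
Convert to mm: Se = 0.023802 * 1000 = 23.802 mm


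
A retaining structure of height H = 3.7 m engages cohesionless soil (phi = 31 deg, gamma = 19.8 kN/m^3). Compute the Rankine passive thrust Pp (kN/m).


Compute passive earth pressure coefficient:
Kp = tan^2(45 + phi/2) = tan^2(60.5) = 3.124035
Compute passive force:
Pp = 0.5 * Kp * gamma * H^2
Pp = 0.5 * 3.124035 * 19.8 * 3.7^2
Pp = 423.4 kN/m


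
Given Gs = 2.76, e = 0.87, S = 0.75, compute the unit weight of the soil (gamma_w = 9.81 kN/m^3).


Result: 17.902 kN/m^3

Derivation:
Using gamma = gamma_w * (Gs + S*e) / (1 + e)
Numerator: Gs + S*e = 2.76 + 0.75*0.87 = 3.4125
Denominator: 1 + e = 1 + 0.87 = 1.87
gamma = 9.81 * 3.4125 / 1.87
gamma = 17.902 kN/m^3


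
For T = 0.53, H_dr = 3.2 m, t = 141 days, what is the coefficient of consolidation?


Result: 0.03849 m^2/day

Derivation:
Using cv = T * H_dr^2 / t
H_dr^2 = 3.2^2 = 10.24
cv = 0.53 * 10.24 / 141
cv = 0.03849 m^2/day


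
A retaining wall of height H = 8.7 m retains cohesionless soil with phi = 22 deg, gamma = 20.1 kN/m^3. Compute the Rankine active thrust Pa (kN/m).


Compute active earth pressure coefficient:
Ka = tan^2(45 - phi/2) = tan^2(34.0) = 0.454962
Compute active force:
Pa = 0.5 * Ka * gamma * H^2
Pa = 0.5 * 0.454962 * 20.1 * 8.7^2
Pa = 346.08 kN/m


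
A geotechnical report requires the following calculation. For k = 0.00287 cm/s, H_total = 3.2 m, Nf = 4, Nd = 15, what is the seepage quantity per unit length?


Result: 2.449e-05 m^3/s per m

Derivation:
Convert k to m/s for unit consistency with H:
k = 0.00287 cm/s = 0.00287 / 100 m/s = 2.87e-05 m/s
Using q = k * H * Nf / Nd
Nf / Nd = 4 / 15 = 0.2667
q = 2.87e-05 * 3.2 * 0.2667
q = 2.449e-05 m^3/s per m


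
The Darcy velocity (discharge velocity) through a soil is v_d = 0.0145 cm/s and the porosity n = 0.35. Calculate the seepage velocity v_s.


Using v_s = v_d / n
v_s = 0.0145 / 0.35
v_s = 0.04143 cm/s


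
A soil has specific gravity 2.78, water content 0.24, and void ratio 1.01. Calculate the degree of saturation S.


Using S = Gs * w / e
S = 2.78 * 0.24 / 1.01
S = 0.6606


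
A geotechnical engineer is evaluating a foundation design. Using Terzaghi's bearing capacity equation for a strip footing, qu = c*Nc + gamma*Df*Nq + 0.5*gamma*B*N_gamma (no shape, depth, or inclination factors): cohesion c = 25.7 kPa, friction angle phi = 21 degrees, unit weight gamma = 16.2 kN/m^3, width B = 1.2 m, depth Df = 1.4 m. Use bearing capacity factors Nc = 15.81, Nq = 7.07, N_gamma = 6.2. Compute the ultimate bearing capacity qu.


Compute qu = c*Nc + gamma*Df*Nq + 0.5*gamma*B*N_gamma
Term 1: 25.7 * 15.81 = 406.317
Term 2: 16.2 * 1.4 * 7.07 = 160.3476
Term 3: 0.5 * 16.2 * 1.2 * 6.2 = 60.264
qu = 406.317 + 160.3476 + 60.264
qu = 626.93 kPa


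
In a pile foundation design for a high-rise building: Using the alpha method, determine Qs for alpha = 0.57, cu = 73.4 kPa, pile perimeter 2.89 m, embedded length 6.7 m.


Using Qs = alpha * cu * perimeter * L
Qs = 0.57 * 73.4 * 2.89 * 6.7
Qs = 810.11 kN


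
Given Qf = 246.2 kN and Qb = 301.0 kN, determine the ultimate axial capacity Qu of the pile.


Using Qu = Qf + Qb
Qu = 246.2 + 301.0
Qu = 547.2 kN


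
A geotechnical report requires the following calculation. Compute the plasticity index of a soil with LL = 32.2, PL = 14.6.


Result: 17.6

Derivation:
Using PI = LL - PL
PI = 32.2 - 14.6
PI = 17.6


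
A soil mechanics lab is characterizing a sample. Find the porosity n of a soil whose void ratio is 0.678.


Using the relation n = e / (1 + e)
n = 0.678 / (1 + 0.678)
n = 0.678 / 1.678
n = 0.4041


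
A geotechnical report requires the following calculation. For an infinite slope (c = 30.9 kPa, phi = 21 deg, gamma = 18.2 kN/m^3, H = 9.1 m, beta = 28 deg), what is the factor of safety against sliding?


Using Fs = c / (gamma*H*sin(beta)*cos(beta)) + tan(phi)/tan(beta)
Cohesion contribution = 30.9 / (18.2*9.1*sin(28)*cos(28))
Cohesion contribution = 0.450092
Friction contribution = tan(21)/tan(28) = 0.721943
Fs = 0.450092 + 0.721943
Fs = 1.172


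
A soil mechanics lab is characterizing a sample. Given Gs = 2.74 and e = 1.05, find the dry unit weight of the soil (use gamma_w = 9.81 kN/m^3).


Result: 13.112 kN/m^3

Derivation:
Using gamma_d = Gs * gamma_w / (1 + e)
gamma_d = 2.74 * 9.81 / (1 + 1.05)
gamma_d = 2.74 * 9.81 / 2.05
gamma_d = 13.112 kN/m^3


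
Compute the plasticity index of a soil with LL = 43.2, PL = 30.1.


Using PI = LL - PL
PI = 43.2 - 30.1
PI = 13.1


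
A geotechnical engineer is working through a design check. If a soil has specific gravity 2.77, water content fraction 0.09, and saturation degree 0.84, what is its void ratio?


Using the relation e = Gs * w / S
e = 2.77 * 0.09 / 0.84
e = 0.2968


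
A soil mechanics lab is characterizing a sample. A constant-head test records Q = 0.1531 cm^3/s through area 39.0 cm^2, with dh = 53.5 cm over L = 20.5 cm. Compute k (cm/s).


Compute hydraulic gradient:
i = dh / L = 53.5 / 20.5 = 2.60976
Then apply Darcy's law:
k = Q / (A * i)
k = 0.1531 / (39.0 * 2.60976)
k = 0.1531 / 101.78
k = 0.001504 cm/s


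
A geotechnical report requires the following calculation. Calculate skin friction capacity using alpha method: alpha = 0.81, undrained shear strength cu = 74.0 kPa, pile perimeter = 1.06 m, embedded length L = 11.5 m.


Using Qs = alpha * cu * perimeter * L
Qs = 0.81 * 74.0 * 1.06 * 11.5
Qs = 730.67 kN


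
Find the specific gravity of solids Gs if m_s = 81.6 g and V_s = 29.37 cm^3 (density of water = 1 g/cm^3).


Using Gs = m_s / (V_s * rho_w)
Since rho_w = 1 g/cm^3:
Gs = 81.6 / 29.37
Gs = 2.778


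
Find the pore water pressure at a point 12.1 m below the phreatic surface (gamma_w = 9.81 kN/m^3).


Result: 118.7 kPa

Derivation:
Using u = gamma_w * h_w
u = 9.81 * 12.1
u = 118.7 kPa


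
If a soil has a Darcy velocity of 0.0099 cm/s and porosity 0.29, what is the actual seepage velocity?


Using v_s = v_d / n
v_s = 0.0099 / 0.29
v_s = 0.03414 cm/s


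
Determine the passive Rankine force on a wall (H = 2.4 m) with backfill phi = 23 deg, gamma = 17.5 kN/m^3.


Compute passive earth pressure coefficient:
Kp = tan^2(45 + phi/2) = tan^2(56.5) = 2.282623
Compute passive force:
Pp = 0.5 * Kp * gamma * H^2
Pp = 0.5 * 2.282623 * 17.5 * 2.4^2
Pp = 115.04 kN/m


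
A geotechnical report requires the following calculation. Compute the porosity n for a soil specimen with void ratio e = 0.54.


Using the relation n = e / (1 + e)
n = 0.54 / (1 + 0.54)
n = 0.54 / 1.54
n = 0.3506


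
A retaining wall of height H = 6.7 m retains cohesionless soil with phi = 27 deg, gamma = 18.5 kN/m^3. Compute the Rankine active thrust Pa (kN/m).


Result: 155.93 kN/m

Derivation:
Compute active earth pressure coefficient:
Ka = tan^2(45 - phi/2) = tan^2(31.5) = 0.375525
Compute active force:
Pa = 0.5 * Ka * gamma * H^2
Pa = 0.5 * 0.375525 * 18.5 * 6.7^2
Pa = 155.93 kN/m


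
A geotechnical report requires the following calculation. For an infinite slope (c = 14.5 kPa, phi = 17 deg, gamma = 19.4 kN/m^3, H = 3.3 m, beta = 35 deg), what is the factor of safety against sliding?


Using Fs = c / (gamma*H*sin(beta)*cos(beta)) + tan(phi)/tan(beta)
Cohesion contribution = 14.5 / (19.4*3.3*sin(35)*cos(35))
Cohesion contribution = 0.482055
Friction contribution = tan(17)/tan(35) = 0.436629
Fs = 0.482055 + 0.436629
Fs = 0.919


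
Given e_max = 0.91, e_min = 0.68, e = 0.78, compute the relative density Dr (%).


Using Dr = (e_max - e) / (e_max - e_min) * 100
e_max - e = 0.91 - 0.78 = 0.13
e_max - e_min = 0.91 - 0.68 = 0.23
Dr = 0.13 / 0.23 * 100
Dr = 56.52 %


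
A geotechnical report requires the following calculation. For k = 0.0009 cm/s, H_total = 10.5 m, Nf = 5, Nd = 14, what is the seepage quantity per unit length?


Result: 3.375e-05 m^3/s per m

Derivation:
Convert k to m/s for unit consistency with H:
k = 0.0009 cm/s = 0.0009 / 100 m/s = 9e-06 m/s
Using q = k * H * Nf / Nd
Nf / Nd = 5 / 14 = 0.3571
q = 9e-06 * 10.5 * 0.3571
q = 3.375e-05 m^3/s per m


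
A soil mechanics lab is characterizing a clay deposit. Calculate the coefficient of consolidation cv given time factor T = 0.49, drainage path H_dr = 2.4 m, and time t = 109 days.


Using cv = T * H_dr^2 / t
H_dr^2 = 2.4^2 = 5.76
cv = 0.49 * 5.76 / 109
cv = 0.02589 m^2/day
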